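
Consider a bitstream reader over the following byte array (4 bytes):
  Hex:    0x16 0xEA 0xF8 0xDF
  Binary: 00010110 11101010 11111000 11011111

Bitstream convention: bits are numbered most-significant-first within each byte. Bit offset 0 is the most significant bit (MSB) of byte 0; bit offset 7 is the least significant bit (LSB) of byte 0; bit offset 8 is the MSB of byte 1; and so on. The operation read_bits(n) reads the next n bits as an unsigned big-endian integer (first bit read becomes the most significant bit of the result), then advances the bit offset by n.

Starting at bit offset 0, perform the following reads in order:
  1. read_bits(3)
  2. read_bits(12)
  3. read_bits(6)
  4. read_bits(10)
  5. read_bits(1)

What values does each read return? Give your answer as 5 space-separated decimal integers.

Answer: 0 2933 31 111 1

Derivation:
Read 1: bits[0:3] width=3 -> value=0 (bin 000); offset now 3 = byte 0 bit 3; 29 bits remain
Read 2: bits[3:15] width=12 -> value=2933 (bin 101101110101); offset now 15 = byte 1 bit 7; 17 bits remain
Read 3: bits[15:21] width=6 -> value=31 (bin 011111); offset now 21 = byte 2 bit 5; 11 bits remain
Read 4: bits[21:31] width=10 -> value=111 (bin 0001101111); offset now 31 = byte 3 bit 7; 1 bits remain
Read 5: bits[31:32] width=1 -> value=1 (bin 1); offset now 32 = byte 4 bit 0; 0 bits remain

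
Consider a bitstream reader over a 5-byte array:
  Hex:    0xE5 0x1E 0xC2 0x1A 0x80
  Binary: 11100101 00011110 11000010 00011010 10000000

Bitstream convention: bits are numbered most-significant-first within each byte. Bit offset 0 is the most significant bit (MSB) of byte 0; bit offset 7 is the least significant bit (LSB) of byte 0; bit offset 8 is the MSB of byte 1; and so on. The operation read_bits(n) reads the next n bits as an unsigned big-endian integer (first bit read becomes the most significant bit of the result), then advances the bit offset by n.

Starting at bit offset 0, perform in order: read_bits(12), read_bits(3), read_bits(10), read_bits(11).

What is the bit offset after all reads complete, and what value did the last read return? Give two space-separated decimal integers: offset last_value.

Read 1: bits[0:12] width=12 -> value=3665 (bin 111001010001); offset now 12 = byte 1 bit 4; 28 bits remain
Read 2: bits[12:15] width=3 -> value=7 (bin 111); offset now 15 = byte 1 bit 7; 25 bits remain
Read 3: bits[15:25] width=10 -> value=388 (bin 0110000100); offset now 25 = byte 3 bit 1; 15 bits remain
Read 4: bits[25:36] width=11 -> value=424 (bin 00110101000); offset now 36 = byte 4 bit 4; 4 bits remain

Answer: 36 424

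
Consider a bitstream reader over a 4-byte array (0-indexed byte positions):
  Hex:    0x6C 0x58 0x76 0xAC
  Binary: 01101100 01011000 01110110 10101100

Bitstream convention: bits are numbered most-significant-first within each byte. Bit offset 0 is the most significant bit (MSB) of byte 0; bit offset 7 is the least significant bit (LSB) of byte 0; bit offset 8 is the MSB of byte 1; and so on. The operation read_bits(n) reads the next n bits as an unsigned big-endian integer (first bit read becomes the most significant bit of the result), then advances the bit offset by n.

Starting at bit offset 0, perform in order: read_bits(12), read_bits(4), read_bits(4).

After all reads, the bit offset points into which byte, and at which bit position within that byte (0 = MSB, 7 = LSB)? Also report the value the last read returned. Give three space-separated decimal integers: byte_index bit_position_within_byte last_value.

Read 1: bits[0:12] width=12 -> value=1733 (bin 011011000101); offset now 12 = byte 1 bit 4; 20 bits remain
Read 2: bits[12:16] width=4 -> value=8 (bin 1000); offset now 16 = byte 2 bit 0; 16 bits remain
Read 3: bits[16:20] width=4 -> value=7 (bin 0111); offset now 20 = byte 2 bit 4; 12 bits remain

Answer: 2 4 7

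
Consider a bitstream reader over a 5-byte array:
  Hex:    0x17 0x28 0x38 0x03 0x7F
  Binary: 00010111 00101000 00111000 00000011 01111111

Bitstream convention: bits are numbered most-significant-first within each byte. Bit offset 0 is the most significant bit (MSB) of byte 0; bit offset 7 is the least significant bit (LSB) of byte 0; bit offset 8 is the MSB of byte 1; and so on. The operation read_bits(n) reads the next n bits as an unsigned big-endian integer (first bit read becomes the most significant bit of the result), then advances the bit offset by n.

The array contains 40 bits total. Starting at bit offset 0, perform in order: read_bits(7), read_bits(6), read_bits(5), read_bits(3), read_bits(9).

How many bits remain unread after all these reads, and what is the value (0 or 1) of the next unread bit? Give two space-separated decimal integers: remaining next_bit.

Read 1: bits[0:7] width=7 -> value=11 (bin 0001011); offset now 7 = byte 0 bit 7; 33 bits remain
Read 2: bits[7:13] width=6 -> value=37 (bin 100101); offset now 13 = byte 1 bit 5; 27 bits remain
Read 3: bits[13:18] width=5 -> value=0 (bin 00000); offset now 18 = byte 2 bit 2; 22 bits remain
Read 4: bits[18:21] width=3 -> value=7 (bin 111); offset now 21 = byte 2 bit 5; 19 bits remain
Read 5: bits[21:30] width=9 -> value=0 (bin 000000000); offset now 30 = byte 3 bit 6; 10 bits remain

Answer: 10 1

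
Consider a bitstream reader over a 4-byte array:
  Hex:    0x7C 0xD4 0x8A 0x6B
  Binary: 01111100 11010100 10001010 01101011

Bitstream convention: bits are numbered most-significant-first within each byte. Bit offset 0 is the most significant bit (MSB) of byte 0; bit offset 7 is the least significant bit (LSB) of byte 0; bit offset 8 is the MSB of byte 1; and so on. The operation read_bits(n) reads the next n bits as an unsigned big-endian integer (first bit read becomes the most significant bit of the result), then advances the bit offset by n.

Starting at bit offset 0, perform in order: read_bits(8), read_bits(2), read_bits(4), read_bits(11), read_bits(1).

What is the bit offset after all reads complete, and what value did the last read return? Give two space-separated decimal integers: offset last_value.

Answer: 26 1

Derivation:
Read 1: bits[0:8] width=8 -> value=124 (bin 01111100); offset now 8 = byte 1 bit 0; 24 bits remain
Read 2: bits[8:10] width=2 -> value=3 (bin 11); offset now 10 = byte 1 bit 2; 22 bits remain
Read 3: bits[10:14] width=4 -> value=5 (bin 0101); offset now 14 = byte 1 bit 6; 18 bits remain
Read 4: bits[14:25] width=11 -> value=276 (bin 00100010100); offset now 25 = byte 3 bit 1; 7 bits remain
Read 5: bits[25:26] width=1 -> value=1 (bin 1); offset now 26 = byte 3 bit 2; 6 bits remain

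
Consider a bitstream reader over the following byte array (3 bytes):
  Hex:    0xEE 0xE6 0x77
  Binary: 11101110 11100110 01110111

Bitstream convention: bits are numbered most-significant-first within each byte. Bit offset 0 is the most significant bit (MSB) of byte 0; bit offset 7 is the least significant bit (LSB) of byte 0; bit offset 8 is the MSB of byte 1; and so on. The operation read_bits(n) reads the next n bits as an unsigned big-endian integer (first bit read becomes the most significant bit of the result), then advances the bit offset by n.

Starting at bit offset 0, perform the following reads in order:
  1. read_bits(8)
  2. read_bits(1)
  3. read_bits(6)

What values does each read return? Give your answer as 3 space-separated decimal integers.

Answer: 238 1 51

Derivation:
Read 1: bits[0:8] width=8 -> value=238 (bin 11101110); offset now 8 = byte 1 bit 0; 16 bits remain
Read 2: bits[8:9] width=1 -> value=1 (bin 1); offset now 9 = byte 1 bit 1; 15 bits remain
Read 3: bits[9:15] width=6 -> value=51 (bin 110011); offset now 15 = byte 1 bit 7; 9 bits remain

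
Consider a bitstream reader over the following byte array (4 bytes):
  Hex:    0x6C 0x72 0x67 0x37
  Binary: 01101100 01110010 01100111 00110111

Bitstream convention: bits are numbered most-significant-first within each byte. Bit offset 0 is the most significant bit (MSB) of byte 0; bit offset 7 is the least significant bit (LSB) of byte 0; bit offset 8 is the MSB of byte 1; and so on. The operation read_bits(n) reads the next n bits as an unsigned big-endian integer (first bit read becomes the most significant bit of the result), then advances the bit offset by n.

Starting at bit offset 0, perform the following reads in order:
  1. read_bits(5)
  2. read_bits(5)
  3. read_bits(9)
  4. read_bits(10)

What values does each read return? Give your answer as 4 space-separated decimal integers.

Read 1: bits[0:5] width=5 -> value=13 (bin 01101); offset now 5 = byte 0 bit 5; 27 bits remain
Read 2: bits[5:10] width=5 -> value=17 (bin 10001); offset now 10 = byte 1 bit 2; 22 bits remain
Read 3: bits[10:19] width=9 -> value=403 (bin 110010011); offset now 19 = byte 2 bit 3; 13 bits remain
Read 4: bits[19:29] width=10 -> value=230 (bin 0011100110); offset now 29 = byte 3 bit 5; 3 bits remain

Answer: 13 17 403 230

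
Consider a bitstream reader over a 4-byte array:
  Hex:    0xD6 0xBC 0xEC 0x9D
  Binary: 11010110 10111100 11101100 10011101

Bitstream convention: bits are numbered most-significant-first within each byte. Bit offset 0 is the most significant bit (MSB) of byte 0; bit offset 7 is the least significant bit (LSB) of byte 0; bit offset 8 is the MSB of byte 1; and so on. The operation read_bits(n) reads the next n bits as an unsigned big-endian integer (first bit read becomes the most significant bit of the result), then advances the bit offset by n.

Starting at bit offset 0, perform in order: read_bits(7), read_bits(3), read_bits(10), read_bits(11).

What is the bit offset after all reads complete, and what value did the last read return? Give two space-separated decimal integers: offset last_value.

Answer: 31 1614

Derivation:
Read 1: bits[0:7] width=7 -> value=107 (bin 1101011); offset now 7 = byte 0 bit 7; 25 bits remain
Read 2: bits[7:10] width=3 -> value=2 (bin 010); offset now 10 = byte 1 bit 2; 22 bits remain
Read 3: bits[10:20] width=10 -> value=974 (bin 1111001110); offset now 20 = byte 2 bit 4; 12 bits remain
Read 4: bits[20:31] width=11 -> value=1614 (bin 11001001110); offset now 31 = byte 3 bit 7; 1 bits remain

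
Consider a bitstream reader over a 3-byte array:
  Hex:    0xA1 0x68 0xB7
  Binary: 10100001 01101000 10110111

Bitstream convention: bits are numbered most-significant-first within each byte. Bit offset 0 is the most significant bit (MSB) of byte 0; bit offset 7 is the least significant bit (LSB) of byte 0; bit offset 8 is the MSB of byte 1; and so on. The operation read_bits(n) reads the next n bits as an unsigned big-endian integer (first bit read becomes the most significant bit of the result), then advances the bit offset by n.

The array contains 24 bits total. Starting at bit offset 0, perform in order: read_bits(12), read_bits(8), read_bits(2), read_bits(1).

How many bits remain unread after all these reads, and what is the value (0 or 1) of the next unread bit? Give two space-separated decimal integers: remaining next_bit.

Read 1: bits[0:12] width=12 -> value=2582 (bin 101000010110); offset now 12 = byte 1 bit 4; 12 bits remain
Read 2: bits[12:20] width=8 -> value=139 (bin 10001011); offset now 20 = byte 2 bit 4; 4 bits remain
Read 3: bits[20:22] width=2 -> value=1 (bin 01); offset now 22 = byte 2 bit 6; 2 bits remain
Read 4: bits[22:23] width=1 -> value=1 (bin 1); offset now 23 = byte 2 bit 7; 1 bits remain

Answer: 1 1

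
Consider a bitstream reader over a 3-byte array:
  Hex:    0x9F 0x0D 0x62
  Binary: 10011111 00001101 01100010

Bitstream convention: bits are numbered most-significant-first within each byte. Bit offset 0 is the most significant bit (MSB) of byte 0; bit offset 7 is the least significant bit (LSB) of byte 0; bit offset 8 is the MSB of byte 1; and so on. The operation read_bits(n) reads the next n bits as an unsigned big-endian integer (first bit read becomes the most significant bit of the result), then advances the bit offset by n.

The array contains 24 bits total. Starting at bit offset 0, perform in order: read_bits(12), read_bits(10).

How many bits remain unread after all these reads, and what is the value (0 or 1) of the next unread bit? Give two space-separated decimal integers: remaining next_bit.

Read 1: bits[0:12] width=12 -> value=2544 (bin 100111110000); offset now 12 = byte 1 bit 4; 12 bits remain
Read 2: bits[12:22] width=10 -> value=856 (bin 1101011000); offset now 22 = byte 2 bit 6; 2 bits remain

Answer: 2 1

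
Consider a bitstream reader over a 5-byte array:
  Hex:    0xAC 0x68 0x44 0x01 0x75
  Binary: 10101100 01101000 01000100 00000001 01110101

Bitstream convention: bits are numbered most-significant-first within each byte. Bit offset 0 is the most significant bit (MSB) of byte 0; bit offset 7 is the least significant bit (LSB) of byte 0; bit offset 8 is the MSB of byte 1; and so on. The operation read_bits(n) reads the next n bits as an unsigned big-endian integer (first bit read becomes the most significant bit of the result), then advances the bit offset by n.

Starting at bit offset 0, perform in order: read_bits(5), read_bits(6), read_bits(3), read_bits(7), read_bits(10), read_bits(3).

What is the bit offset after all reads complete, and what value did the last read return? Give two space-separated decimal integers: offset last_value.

Answer: 34 5

Derivation:
Read 1: bits[0:5] width=5 -> value=21 (bin 10101); offset now 5 = byte 0 bit 5; 35 bits remain
Read 2: bits[5:11] width=6 -> value=35 (bin 100011); offset now 11 = byte 1 bit 3; 29 bits remain
Read 3: bits[11:14] width=3 -> value=2 (bin 010); offset now 14 = byte 1 bit 6; 26 bits remain
Read 4: bits[14:21] width=7 -> value=8 (bin 0001000); offset now 21 = byte 2 bit 5; 19 bits remain
Read 5: bits[21:31] width=10 -> value=512 (bin 1000000000); offset now 31 = byte 3 bit 7; 9 bits remain
Read 6: bits[31:34] width=3 -> value=5 (bin 101); offset now 34 = byte 4 bit 2; 6 bits remain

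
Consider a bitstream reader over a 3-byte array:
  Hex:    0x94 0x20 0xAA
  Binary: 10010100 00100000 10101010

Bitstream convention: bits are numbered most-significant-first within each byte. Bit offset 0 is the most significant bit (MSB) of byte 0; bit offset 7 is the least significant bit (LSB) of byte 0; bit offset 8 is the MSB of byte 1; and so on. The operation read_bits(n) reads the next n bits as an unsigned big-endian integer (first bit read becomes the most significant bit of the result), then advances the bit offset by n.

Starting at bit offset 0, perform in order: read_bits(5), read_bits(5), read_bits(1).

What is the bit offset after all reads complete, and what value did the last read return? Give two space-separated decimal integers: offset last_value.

Read 1: bits[0:5] width=5 -> value=18 (bin 10010); offset now 5 = byte 0 bit 5; 19 bits remain
Read 2: bits[5:10] width=5 -> value=16 (bin 10000); offset now 10 = byte 1 bit 2; 14 bits remain
Read 3: bits[10:11] width=1 -> value=1 (bin 1); offset now 11 = byte 1 bit 3; 13 bits remain

Answer: 11 1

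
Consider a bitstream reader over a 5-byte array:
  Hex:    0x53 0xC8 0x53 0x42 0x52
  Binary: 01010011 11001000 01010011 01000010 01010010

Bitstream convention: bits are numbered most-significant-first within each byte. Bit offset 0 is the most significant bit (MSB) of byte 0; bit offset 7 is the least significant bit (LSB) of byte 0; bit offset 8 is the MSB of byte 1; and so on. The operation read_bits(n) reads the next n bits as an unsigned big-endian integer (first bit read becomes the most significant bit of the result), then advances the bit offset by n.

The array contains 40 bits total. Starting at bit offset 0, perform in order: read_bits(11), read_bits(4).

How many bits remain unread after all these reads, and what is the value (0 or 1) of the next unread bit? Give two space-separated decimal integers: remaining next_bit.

Answer: 25 0

Derivation:
Read 1: bits[0:11] width=11 -> value=670 (bin 01010011110); offset now 11 = byte 1 bit 3; 29 bits remain
Read 2: bits[11:15] width=4 -> value=4 (bin 0100); offset now 15 = byte 1 bit 7; 25 bits remain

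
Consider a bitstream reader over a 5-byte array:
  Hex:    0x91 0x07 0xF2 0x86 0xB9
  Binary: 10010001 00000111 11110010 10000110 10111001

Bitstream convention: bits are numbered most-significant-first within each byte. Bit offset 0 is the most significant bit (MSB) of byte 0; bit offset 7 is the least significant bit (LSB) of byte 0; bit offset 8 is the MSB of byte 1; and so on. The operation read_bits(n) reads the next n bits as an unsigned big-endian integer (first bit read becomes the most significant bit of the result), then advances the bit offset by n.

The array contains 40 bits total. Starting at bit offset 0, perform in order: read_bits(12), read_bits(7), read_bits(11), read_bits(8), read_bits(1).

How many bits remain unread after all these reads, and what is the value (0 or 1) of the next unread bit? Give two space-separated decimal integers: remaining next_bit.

Answer: 1 1

Derivation:
Read 1: bits[0:12] width=12 -> value=2320 (bin 100100010000); offset now 12 = byte 1 bit 4; 28 bits remain
Read 2: bits[12:19] width=7 -> value=63 (bin 0111111); offset now 19 = byte 2 bit 3; 21 bits remain
Read 3: bits[19:30] width=11 -> value=1185 (bin 10010100001); offset now 30 = byte 3 bit 6; 10 bits remain
Read 4: bits[30:38] width=8 -> value=174 (bin 10101110); offset now 38 = byte 4 bit 6; 2 bits remain
Read 5: bits[38:39] width=1 -> value=0 (bin 0); offset now 39 = byte 4 bit 7; 1 bits remain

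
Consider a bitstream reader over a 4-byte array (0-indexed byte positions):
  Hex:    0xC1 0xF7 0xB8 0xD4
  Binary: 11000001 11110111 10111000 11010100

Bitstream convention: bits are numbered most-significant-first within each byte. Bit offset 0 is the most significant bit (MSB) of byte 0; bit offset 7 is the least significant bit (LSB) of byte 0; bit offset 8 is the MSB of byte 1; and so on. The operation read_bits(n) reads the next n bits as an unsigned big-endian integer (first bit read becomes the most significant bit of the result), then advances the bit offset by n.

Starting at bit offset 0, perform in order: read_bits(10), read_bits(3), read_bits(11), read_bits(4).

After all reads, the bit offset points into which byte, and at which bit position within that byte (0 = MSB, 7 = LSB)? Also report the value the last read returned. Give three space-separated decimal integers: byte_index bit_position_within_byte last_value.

Read 1: bits[0:10] width=10 -> value=775 (bin 1100000111); offset now 10 = byte 1 bit 2; 22 bits remain
Read 2: bits[10:13] width=3 -> value=6 (bin 110); offset now 13 = byte 1 bit 5; 19 bits remain
Read 3: bits[13:24] width=11 -> value=1976 (bin 11110111000); offset now 24 = byte 3 bit 0; 8 bits remain
Read 4: bits[24:28] width=4 -> value=13 (bin 1101); offset now 28 = byte 3 bit 4; 4 bits remain

Answer: 3 4 13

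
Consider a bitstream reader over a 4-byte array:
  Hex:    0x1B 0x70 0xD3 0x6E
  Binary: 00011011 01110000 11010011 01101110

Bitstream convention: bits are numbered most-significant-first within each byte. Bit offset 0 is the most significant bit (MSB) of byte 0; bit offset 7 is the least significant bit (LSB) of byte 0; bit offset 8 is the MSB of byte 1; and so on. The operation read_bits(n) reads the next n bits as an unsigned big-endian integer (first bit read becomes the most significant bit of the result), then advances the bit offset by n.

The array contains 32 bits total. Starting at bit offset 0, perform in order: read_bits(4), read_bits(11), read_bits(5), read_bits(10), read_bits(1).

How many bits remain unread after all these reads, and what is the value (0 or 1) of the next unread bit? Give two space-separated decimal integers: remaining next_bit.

Answer: 1 0

Derivation:
Read 1: bits[0:4] width=4 -> value=1 (bin 0001); offset now 4 = byte 0 bit 4; 28 bits remain
Read 2: bits[4:15] width=11 -> value=1464 (bin 10110111000); offset now 15 = byte 1 bit 7; 17 bits remain
Read 3: bits[15:20] width=5 -> value=13 (bin 01101); offset now 20 = byte 2 bit 4; 12 bits remain
Read 4: bits[20:30] width=10 -> value=219 (bin 0011011011); offset now 30 = byte 3 bit 6; 2 bits remain
Read 5: bits[30:31] width=1 -> value=1 (bin 1); offset now 31 = byte 3 bit 7; 1 bits remain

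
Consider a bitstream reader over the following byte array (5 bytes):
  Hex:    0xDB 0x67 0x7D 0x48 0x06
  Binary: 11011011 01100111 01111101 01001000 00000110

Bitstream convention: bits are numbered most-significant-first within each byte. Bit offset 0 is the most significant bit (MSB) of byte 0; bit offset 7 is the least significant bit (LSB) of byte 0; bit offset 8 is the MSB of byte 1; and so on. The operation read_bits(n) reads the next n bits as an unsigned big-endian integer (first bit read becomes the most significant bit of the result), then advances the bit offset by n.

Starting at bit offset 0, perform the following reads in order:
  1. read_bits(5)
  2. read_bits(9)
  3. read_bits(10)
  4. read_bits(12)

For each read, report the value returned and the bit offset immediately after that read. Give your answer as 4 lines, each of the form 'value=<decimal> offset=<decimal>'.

Read 1: bits[0:5] width=5 -> value=27 (bin 11011); offset now 5 = byte 0 bit 5; 35 bits remain
Read 2: bits[5:14] width=9 -> value=217 (bin 011011001); offset now 14 = byte 1 bit 6; 26 bits remain
Read 3: bits[14:24] width=10 -> value=893 (bin 1101111101); offset now 24 = byte 3 bit 0; 16 bits remain
Read 4: bits[24:36] width=12 -> value=1152 (bin 010010000000); offset now 36 = byte 4 bit 4; 4 bits remain

Answer: value=27 offset=5
value=217 offset=14
value=893 offset=24
value=1152 offset=36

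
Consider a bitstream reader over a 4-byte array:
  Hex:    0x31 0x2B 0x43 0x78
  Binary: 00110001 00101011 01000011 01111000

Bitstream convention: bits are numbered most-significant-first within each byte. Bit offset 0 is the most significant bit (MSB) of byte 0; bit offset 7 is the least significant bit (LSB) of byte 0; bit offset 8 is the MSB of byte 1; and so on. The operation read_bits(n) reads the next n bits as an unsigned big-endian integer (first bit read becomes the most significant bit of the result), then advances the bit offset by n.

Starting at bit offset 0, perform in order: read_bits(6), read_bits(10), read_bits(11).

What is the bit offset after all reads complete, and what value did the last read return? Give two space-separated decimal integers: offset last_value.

Answer: 27 539

Derivation:
Read 1: bits[0:6] width=6 -> value=12 (bin 001100); offset now 6 = byte 0 bit 6; 26 bits remain
Read 2: bits[6:16] width=10 -> value=299 (bin 0100101011); offset now 16 = byte 2 bit 0; 16 bits remain
Read 3: bits[16:27] width=11 -> value=539 (bin 01000011011); offset now 27 = byte 3 bit 3; 5 bits remain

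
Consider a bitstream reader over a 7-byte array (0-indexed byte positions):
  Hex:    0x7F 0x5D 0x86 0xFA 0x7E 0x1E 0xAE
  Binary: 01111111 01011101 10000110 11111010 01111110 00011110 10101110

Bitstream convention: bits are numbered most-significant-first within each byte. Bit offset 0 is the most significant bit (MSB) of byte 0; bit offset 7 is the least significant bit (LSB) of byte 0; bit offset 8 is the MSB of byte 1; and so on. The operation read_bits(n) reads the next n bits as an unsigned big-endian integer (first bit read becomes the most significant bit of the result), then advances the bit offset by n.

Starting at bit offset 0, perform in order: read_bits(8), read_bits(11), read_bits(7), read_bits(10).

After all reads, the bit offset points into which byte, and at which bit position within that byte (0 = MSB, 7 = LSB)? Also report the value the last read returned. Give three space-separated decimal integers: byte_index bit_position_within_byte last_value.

Answer: 4 4 935

Derivation:
Read 1: bits[0:8] width=8 -> value=127 (bin 01111111); offset now 8 = byte 1 bit 0; 48 bits remain
Read 2: bits[8:19] width=11 -> value=748 (bin 01011101100); offset now 19 = byte 2 bit 3; 37 bits remain
Read 3: bits[19:26] width=7 -> value=27 (bin 0011011); offset now 26 = byte 3 bit 2; 30 bits remain
Read 4: bits[26:36] width=10 -> value=935 (bin 1110100111); offset now 36 = byte 4 bit 4; 20 bits remain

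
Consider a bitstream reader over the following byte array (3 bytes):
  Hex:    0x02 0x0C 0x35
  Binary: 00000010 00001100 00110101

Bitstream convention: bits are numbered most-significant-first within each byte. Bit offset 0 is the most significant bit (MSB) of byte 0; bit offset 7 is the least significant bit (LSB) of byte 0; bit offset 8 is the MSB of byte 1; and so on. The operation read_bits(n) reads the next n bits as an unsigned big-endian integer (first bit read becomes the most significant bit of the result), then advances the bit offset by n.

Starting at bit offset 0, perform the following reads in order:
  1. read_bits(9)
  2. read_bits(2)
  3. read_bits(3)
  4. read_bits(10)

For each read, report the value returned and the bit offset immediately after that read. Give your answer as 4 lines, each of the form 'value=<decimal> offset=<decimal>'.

Read 1: bits[0:9] width=9 -> value=4 (bin 000000100); offset now 9 = byte 1 bit 1; 15 bits remain
Read 2: bits[9:11] width=2 -> value=0 (bin 00); offset now 11 = byte 1 bit 3; 13 bits remain
Read 3: bits[11:14] width=3 -> value=3 (bin 011); offset now 14 = byte 1 bit 6; 10 bits remain
Read 4: bits[14:24] width=10 -> value=53 (bin 0000110101); offset now 24 = byte 3 bit 0; 0 bits remain

Answer: value=4 offset=9
value=0 offset=11
value=3 offset=14
value=53 offset=24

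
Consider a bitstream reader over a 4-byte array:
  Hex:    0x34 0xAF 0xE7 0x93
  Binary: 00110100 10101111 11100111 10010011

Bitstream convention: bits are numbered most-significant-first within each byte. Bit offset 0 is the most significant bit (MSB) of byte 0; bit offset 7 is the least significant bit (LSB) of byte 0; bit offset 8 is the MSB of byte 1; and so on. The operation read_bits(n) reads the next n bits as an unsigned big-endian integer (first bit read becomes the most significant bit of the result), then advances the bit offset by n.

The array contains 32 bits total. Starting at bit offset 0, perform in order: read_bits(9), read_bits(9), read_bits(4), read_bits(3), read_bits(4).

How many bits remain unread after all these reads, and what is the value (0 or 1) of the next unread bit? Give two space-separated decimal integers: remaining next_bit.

Answer: 3 0

Derivation:
Read 1: bits[0:9] width=9 -> value=105 (bin 001101001); offset now 9 = byte 1 bit 1; 23 bits remain
Read 2: bits[9:18] width=9 -> value=191 (bin 010111111); offset now 18 = byte 2 bit 2; 14 bits remain
Read 3: bits[18:22] width=4 -> value=9 (bin 1001); offset now 22 = byte 2 bit 6; 10 bits remain
Read 4: bits[22:25] width=3 -> value=7 (bin 111); offset now 25 = byte 3 bit 1; 7 bits remain
Read 5: bits[25:29] width=4 -> value=2 (bin 0010); offset now 29 = byte 3 bit 5; 3 bits remain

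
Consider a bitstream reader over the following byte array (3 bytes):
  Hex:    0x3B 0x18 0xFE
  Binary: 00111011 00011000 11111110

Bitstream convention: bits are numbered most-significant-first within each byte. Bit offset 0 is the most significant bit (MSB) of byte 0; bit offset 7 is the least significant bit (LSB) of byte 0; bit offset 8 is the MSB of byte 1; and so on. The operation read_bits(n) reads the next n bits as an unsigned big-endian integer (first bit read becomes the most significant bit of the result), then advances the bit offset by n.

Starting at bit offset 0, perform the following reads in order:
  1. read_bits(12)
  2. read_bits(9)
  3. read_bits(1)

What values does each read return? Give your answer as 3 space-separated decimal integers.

Answer: 945 287 1

Derivation:
Read 1: bits[0:12] width=12 -> value=945 (bin 001110110001); offset now 12 = byte 1 bit 4; 12 bits remain
Read 2: bits[12:21] width=9 -> value=287 (bin 100011111); offset now 21 = byte 2 bit 5; 3 bits remain
Read 3: bits[21:22] width=1 -> value=1 (bin 1); offset now 22 = byte 2 bit 6; 2 bits remain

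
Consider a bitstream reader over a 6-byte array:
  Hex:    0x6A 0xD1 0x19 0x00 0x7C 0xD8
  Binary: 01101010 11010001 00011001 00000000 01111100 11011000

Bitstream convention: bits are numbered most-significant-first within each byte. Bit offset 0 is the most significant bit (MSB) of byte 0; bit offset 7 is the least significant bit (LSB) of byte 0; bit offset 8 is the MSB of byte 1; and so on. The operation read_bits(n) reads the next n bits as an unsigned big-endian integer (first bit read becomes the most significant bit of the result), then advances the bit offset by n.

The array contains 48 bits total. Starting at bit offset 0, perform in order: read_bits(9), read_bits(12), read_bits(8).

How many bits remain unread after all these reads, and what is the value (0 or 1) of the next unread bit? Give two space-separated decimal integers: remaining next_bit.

Read 1: bits[0:9] width=9 -> value=213 (bin 011010101); offset now 9 = byte 1 bit 1; 39 bits remain
Read 2: bits[9:21] width=12 -> value=2595 (bin 101000100011); offset now 21 = byte 2 bit 5; 27 bits remain
Read 3: bits[21:29] width=8 -> value=32 (bin 00100000); offset now 29 = byte 3 bit 5; 19 bits remain

Answer: 19 0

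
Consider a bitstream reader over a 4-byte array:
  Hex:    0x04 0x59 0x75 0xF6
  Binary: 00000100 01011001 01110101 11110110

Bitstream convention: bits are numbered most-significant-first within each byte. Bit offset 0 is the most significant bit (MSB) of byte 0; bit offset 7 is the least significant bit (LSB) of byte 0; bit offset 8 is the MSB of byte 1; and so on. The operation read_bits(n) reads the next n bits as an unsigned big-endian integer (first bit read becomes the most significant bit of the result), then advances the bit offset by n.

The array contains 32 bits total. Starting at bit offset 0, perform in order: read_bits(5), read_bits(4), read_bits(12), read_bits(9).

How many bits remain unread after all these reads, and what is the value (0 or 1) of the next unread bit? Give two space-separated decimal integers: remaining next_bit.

Read 1: bits[0:5] width=5 -> value=0 (bin 00000); offset now 5 = byte 0 bit 5; 27 bits remain
Read 2: bits[5:9] width=4 -> value=8 (bin 1000); offset now 9 = byte 1 bit 1; 23 bits remain
Read 3: bits[9:21] width=12 -> value=2862 (bin 101100101110); offset now 21 = byte 2 bit 5; 11 bits remain
Read 4: bits[21:30] width=9 -> value=381 (bin 101111101); offset now 30 = byte 3 bit 6; 2 bits remain

Answer: 2 1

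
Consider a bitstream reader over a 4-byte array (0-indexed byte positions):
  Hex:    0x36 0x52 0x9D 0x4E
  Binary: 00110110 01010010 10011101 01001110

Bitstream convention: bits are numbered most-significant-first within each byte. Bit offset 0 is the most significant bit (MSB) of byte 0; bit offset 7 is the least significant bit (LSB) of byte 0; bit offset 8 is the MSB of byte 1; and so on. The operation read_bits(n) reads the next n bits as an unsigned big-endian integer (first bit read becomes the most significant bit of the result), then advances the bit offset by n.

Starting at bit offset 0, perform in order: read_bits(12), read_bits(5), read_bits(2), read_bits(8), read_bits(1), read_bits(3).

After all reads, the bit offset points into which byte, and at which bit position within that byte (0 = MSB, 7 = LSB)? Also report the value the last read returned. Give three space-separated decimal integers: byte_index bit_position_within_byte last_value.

Answer: 3 7 7

Derivation:
Read 1: bits[0:12] width=12 -> value=869 (bin 001101100101); offset now 12 = byte 1 bit 4; 20 bits remain
Read 2: bits[12:17] width=5 -> value=5 (bin 00101); offset now 17 = byte 2 bit 1; 15 bits remain
Read 3: bits[17:19] width=2 -> value=0 (bin 00); offset now 19 = byte 2 bit 3; 13 bits remain
Read 4: bits[19:27] width=8 -> value=234 (bin 11101010); offset now 27 = byte 3 bit 3; 5 bits remain
Read 5: bits[27:28] width=1 -> value=0 (bin 0); offset now 28 = byte 3 bit 4; 4 bits remain
Read 6: bits[28:31] width=3 -> value=7 (bin 111); offset now 31 = byte 3 bit 7; 1 bits remain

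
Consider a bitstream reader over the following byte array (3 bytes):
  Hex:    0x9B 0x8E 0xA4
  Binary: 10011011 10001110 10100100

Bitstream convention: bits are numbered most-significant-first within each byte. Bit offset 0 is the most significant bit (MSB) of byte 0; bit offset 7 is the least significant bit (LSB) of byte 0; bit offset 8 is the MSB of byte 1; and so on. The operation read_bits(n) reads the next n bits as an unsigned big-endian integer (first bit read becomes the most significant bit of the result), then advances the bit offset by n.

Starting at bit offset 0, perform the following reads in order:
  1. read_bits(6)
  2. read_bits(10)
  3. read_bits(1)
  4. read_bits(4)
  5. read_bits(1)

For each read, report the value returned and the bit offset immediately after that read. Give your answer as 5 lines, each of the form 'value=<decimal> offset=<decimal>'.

Read 1: bits[0:6] width=6 -> value=38 (bin 100110); offset now 6 = byte 0 bit 6; 18 bits remain
Read 2: bits[6:16] width=10 -> value=910 (bin 1110001110); offset now 16 = byte 2 bit 0; 8 bits remain
Read 3: bits[16:17] width=1 -> value=1 (bin 1); offset now 17 = byte 2 bit 1; 7 bits remain
Read 4: bits[17:21] width=4 -> value=4 (bin 0100); offset now 21 = byte 2 bit 5; 3 bits remain
Read 5: bits[21:22] width=1 -> value=1 (bin 1); offset now 22 = byte 2 bit 6; 2 bits remain

Answer: value=38 offset=6
value=910 offset=16
value=1 offset=17
value=4 offset=21
value=1 offset=22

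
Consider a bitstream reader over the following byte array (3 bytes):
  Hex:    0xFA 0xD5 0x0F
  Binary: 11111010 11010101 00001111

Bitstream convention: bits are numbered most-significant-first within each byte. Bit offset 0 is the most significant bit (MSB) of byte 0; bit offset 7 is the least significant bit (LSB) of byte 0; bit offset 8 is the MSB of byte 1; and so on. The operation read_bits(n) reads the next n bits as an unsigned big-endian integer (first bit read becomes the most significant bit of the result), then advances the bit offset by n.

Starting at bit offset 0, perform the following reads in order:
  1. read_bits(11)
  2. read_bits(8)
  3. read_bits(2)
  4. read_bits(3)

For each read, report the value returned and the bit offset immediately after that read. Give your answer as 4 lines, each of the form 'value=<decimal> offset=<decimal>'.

Read 1: bits[0:11] width=11 -> value=2006 (bin 11111010110); offset now 11 = byte 1 bit 3; 13 bits remain
Read 2: bits[11:19] width=8 -> value=168 (bin 10101000); offset now 19 = byte 2 bit 3; 5 bits remain
Read 3: bits[19:21] width=2 -> value=1 (bin 01); offset now 21 = byte 2 bit 5; 3 bits remain
Read 4: bits[21:24] width=3 -> value=7 (bin 111); offset now 24 = byte 3 bit 0; 0 bits remain

Answer: value=2006 offset=11
value=168 offset=19
value=1 offset=21
value=7 offset=24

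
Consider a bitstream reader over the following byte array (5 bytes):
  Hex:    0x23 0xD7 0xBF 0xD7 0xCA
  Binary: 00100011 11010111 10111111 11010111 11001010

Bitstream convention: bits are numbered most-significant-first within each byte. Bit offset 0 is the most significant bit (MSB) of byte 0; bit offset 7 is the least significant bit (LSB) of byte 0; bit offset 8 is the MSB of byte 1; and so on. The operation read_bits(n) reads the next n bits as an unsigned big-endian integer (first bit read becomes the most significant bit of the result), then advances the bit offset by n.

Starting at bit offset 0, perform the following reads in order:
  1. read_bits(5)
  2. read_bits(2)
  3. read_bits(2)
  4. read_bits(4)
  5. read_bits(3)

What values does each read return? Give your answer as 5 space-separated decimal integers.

Answer: 4 1 3 10 7

Derivation:
Read 1: bits[0:5] width=5 -> value=4 (bin 00100); offset now 5 = byte 0 bit 5; 35 bits remain
Read 2: bits[5:7] width=2 -> value=1 (bin 01); offset now 7 = byte 0 bit 7; 33 bits remain
Read 3: bits[7:9] width=2 -> value=3 (bin 11); offset now 9 = byte 1 bit 1; 31 bits remain
Read 4: bits[9:13] width=4 -> value=10 (bin 1010); offset now 13 = byte 1 bit 5; 27 bits remain
Read 5: bits[13:16] width=3 -> value=7 (bin 111); offset now 16 = byte 2 bit 0; 24 bits remain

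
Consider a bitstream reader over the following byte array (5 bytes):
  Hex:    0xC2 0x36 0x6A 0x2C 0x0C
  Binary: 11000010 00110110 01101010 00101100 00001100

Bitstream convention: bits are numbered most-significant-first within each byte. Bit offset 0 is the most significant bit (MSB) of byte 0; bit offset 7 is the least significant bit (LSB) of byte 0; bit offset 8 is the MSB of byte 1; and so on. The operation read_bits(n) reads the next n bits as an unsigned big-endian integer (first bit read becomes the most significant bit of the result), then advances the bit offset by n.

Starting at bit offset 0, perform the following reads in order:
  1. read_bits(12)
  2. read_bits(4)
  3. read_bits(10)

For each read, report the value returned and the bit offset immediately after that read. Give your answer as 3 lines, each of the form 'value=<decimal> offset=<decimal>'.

Answer: value=3107 offset=12
value=6 offset=16
value=424 offset=26

Derivation:
Read 1: bits[0:12] width=12 -> value=3107 (bin 110000100011); offset now 12 = byte 1 bit 4; 28 bits remain
Read 2: bits[12:16] width=4 -> value=6 (bin 0110); offset now 16 = byte 2 bit 0; 24 bits remain
Read 3: bits[16:26] width=10 -> value=424 (bin 0110101000); offset now 26 = byte 3 bit 2; 14 bits remain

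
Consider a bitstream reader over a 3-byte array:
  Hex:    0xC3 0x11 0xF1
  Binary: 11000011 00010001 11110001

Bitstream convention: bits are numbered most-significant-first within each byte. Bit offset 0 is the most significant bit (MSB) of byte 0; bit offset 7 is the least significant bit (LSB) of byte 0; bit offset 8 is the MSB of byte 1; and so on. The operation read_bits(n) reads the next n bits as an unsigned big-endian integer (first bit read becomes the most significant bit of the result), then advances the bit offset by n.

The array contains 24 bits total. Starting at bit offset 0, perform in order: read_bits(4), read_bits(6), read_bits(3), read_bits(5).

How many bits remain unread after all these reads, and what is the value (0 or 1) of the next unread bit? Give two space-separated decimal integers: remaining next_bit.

Read 1: bits[0:4] width=4 -> value=12 (bin 1100); offset now 4 = byte 0 bit 4; 20 bits remain
Read 2: bits[4:10] width=6 -> value=12 (bin 001100); offset now 10 = byte 1 bit 2; 14 bits remain
Read 3: bits[10:13] width=3 -> value=2 (bin 010); offset now 13 = byte 1 bit 5; 11 bits remain
Read 4: bits[13:18] width=5 -> value=7 (bin 00111); offset now 18 = byte 2 bit 2; 6 bits remain

Answer: 6 1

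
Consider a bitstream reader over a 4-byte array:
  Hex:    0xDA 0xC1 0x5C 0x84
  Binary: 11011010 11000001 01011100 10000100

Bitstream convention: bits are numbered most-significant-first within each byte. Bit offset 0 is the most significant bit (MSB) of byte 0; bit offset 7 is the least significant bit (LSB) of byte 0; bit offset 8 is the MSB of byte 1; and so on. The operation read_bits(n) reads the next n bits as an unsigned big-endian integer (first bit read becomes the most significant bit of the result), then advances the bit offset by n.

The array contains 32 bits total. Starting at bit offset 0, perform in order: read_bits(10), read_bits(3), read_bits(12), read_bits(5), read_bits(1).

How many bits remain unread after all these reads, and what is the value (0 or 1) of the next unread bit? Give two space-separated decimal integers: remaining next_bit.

Read 1: bits[0:10] width=10 -> value=875 (bin 1101101011); offset now 10 = byte 1 bit 2; 22 bits remain
Read 2: bits[10:13] width=3 -> value=0 (bin 000); offset now 13 = byte 1 bit 5; 19 bits remain
Read 3: bits[13:25] width=12 -> value=697 (bin 001010111001); offset now 25 = byte 3 bit 1; 7 bits remain
Read 4: bits[25:30] width=5 -> value=1 (bin 00001); offset now 30 = byte 3 bit 6; 2 bits remain
Read 5: bits[30:31] width=1 -> value=0 (bin 0); offset now 31 = byte 3 bit 7; 1 bits remain

Answer: 1 0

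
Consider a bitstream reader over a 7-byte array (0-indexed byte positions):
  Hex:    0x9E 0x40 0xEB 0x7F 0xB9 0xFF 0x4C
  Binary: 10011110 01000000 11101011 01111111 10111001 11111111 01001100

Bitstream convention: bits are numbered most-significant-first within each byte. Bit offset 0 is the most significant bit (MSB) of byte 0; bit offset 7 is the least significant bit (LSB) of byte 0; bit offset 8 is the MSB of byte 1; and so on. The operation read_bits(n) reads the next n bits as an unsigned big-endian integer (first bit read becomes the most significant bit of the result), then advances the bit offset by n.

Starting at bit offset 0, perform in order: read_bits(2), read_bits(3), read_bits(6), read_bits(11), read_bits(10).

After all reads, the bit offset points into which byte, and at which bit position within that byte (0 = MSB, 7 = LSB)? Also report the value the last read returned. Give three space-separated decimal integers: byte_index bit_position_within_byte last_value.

Read 1: bits[0:2] width=2 -> value=2 (bin 10); offset now 2 = byte 0 bit 2; 54 bits remain
Read 2: bits[2:5] width=3 -> value=3 (bin 011); offset now 5 = byte 0 bit 5; 51 bits remain
Read 3: bits[5:11] width=6 -> value=50 (bin 110010); offset now 11 = byte 1 bit 3; 45 bits remain
Read 4: bits[11:22] width=11 -> value=58 (bin 00000111010); offset now 22 = byte 2 bit 6; 34 bits remain
Read 5: bits[22:32] width=10 -> value=895 (bin 1101111111); offset now 32 = byte 4 bit 0; 24 bits remain

Answer: 4 0 895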